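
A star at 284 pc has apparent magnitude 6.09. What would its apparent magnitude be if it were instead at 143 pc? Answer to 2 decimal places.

m ≈ 4.60

Flux ∝ 1/d², so Δm = 5 log₁₀(d₂/d₁) = 5 log₁₀(143/284) = -1.490
m₂ = m₁ + Δm = 6.09 + (-1.490) = 4.600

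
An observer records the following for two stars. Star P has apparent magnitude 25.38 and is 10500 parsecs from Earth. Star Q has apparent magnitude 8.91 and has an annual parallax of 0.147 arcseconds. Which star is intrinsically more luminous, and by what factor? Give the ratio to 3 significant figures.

Star P: M = m − 5 log₁₀ d + 5 = 25.38 − 5·4.0212 + 5 = 10.274
Star Q: d = 1/p = 1/0.147″ = 6.803 pc
Star Q: M = m − 5 log₁₀ d + 5 = 8.91 − 5·0.8327 + 5 = 9.747
ΔM = M_P − M_Q = 10.274 − (9.747) = 0.527; smaller M is more luminous → Star Q.
L ratio = 10^(0.4 |ΔM|) = 10^0.211 = 1.625

Star Q is more luminous, by a factor of 1.63.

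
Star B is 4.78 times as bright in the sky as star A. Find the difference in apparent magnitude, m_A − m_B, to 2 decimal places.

m_A − m_B ≈ 1.70

Pogson: Δm = −2.5 log₁₀(ratio) = −2.5 log₁₀(4.78) = −2.5 × 0.6794 = -1.699
Star B is brighter so has the smaller magnitude: m_A − m_B is positive.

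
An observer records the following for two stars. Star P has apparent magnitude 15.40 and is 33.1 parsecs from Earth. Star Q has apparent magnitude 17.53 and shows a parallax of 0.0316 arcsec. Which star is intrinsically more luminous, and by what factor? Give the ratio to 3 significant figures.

Star P: M = m − 5 log₁₀ d + 5 = 15.40 − 5·1.5198 + 5 = 12.801
Star Q: d = 1/p = 1/0.0316″ = 31.65 pc
Star Q: M = m − 5 log₁₀ d + 5 = 17.53 − 5·1.5003 + 5 = 15.028
ΔM = M_P − M_Q = 12.801 − (15.028) = -2.228; smaller M is more luminous → Star P.
L ratio = 10^(0.4 |ΔM|) = 10^0.891 = 7.781

Star P is more luminous, by a factor of 7.78.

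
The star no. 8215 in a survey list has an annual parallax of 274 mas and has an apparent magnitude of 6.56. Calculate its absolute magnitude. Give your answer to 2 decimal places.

M ≈ 8.75

p = 274 mas = 0.274″ → d = 1/p = 3.650 pc
5 log₁₀(d/10 pc) = 5 log₁₀(3.650) − 5 = -2.189
M = m − 5 log₁₀(d/10) = 6.56 + 2.189 = 8.749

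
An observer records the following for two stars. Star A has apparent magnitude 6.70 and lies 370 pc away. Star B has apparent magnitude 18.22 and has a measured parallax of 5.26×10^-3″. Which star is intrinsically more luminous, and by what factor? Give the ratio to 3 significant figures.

Star A is more luminous, by a factor of 154000.

Star A: M = m − 5 log₁₀ d + 5 = 6.70 − 5·2.5682 + 5 = -1.141
Star B: d = 1/p = 1/5.26×10^-3″ = 190.1 pc
Star B: M = m − 5 log₁₀ d + 5 = 18.22 − 5·2.2790 + 5 = 11.825
ΔM = M_A − M_B = -1.141 − (11.825) = -12.966; smaller M is more luminous → Star A.
L ratio = 10^(0.4 |ΔM|) = 10^5.186 = 153600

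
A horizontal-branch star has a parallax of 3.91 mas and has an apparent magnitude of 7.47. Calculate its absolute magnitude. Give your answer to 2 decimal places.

M ≈ 0.43

p = 3.91 mas = 3.91×10^-3″ → d = 1/p = 255.8 pc
5 log₁₀(d/10 pc) = 5 log₁₀(255.8) − 5 = 7.039
M = m − 5 log₁₀(d/10) = 7.47 − 7.039 = 0.431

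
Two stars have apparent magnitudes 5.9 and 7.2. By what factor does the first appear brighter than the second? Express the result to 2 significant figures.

3.3

Δm = 5.9 − (7.2) = -1.3
Flux ratio = 10^(−0.4 Δm) = 10^(−0.4 × -1.3) = 10^0.520 = 3.311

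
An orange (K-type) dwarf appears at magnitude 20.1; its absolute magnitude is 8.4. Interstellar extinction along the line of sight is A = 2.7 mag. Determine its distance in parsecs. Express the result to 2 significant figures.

d ≈ 630 pc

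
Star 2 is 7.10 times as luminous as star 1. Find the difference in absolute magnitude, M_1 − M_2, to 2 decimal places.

M_1 − M_2 ≈ 2.13

Pogson: ΔM = −2.5 log₁₀(ratio) = −2.5 log₁₀(7.10) = −2.5 × 0.8513 = -2.128
Star 2 is brighter so has the smaller magnitude: M_1 − M_2 is positive.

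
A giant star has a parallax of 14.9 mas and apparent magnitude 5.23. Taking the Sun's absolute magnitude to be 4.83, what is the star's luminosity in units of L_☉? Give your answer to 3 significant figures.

d = 1/p = 1000/14.9 mas = 67.11 pc
M = m − 5 log₁₀ d + 5 = 5.23 − 5·1.8268 + 5 = 1.096
M − M_☉ = 1.096 − 4.83 = -3.734
L/L_☉ = 10^(−0.4 × -3.734) = 31.16

L/L_☉ ≈ 31.2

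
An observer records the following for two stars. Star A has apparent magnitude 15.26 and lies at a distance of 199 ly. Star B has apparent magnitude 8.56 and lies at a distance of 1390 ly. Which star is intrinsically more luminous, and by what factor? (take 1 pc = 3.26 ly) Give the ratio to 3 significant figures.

Star A: d = 199 ly / 3.26 = 61.04 pc
Star A: M = m − 5 log₁₀ d + 5 = 15.26 − 5·1.7856 + 5 = 11.332
Star B: d = 1390 ly / 3.26 = 426.4 pc
Star B: M = m − 5 log₁₀ d + 5 = 8.56 − 5·2.6298 + 5 = 0.411
ΔM = M_A − M_B = 11.332 − (0.411) = 10.921; smaller M is more luminous → Star B.
L ratio = 10^(0.4 |ΔM|) = 10^4.368 = 23350

Star B is more luminous, by a factor of 23400.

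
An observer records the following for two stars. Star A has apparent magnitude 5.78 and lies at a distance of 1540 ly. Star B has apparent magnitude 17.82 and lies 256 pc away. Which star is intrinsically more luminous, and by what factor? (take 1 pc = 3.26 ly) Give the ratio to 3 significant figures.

Star A is more luminous, by a factor of 223000.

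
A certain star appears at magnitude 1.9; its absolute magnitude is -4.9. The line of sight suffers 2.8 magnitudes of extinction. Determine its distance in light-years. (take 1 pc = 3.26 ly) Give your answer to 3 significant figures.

m − M = 5 log₁₀(d/10 pc) + A  ⇒  1.9 − (-4.9) − 2.8 = 5 log₁₀(d/10)
4.000 = 5 log₁₀(d/10)
log₁₀ d = (m − M − A)/5 + 1 = 1.8000
d = 10^1.8000 = 63.10 pc
= 205.7 ly

d ≈ 206 ly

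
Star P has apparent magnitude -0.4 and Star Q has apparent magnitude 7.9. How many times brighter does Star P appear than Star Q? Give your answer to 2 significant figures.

Magnitude difference = -8.3
Flux ratio = 10^(−0.4 Δm) = 10^(−0.4 × -8.3) = 10^3.320 = 2089

2100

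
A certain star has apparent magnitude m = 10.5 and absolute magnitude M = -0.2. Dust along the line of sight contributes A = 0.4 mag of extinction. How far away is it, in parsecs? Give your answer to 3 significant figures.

m − M = 5 log₁₀(d/10 pc) + A  ⇒  10.5 − (-0.2) − 0.4 = 5 log₁₀(d/10)
10.300 = 5 log₁₀(d/10)
log₁₀ d = (m − M − A)/5 + 1 = 3.0600
d = 10^3.0600 = 1148 pc

d ≈ 1150 pc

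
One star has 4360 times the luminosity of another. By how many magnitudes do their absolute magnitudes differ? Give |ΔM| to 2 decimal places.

Pogson: ΔM = −2.5 log₁₀(ratio) = −2.5 log₁₀(4360) = −2.5 × 3.6395 = -9.099

|ΔM| ≈ 9.10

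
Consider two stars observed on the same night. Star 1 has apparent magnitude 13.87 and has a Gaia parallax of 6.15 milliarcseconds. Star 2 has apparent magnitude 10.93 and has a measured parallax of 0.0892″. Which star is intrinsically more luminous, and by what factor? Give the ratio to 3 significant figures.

Star 1 is more luminous, by a factor of 14.0.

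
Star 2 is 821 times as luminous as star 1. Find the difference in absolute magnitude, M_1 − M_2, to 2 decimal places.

M_1 − M_2 ≈ 7.29

Pogson: ΔM = −2.5 log₁₀(ratio) = −2.5 log₁₀(821) = −2.5 × 2.9143 = -7.286
Star 2 is brighter so has the smaller magnitude: M_1 − M_2 is positive.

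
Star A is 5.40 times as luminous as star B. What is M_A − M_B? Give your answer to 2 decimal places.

M_A − M_B ≈ -1.83

Pogson: ΔM = −2.5 log₁₀(ratio) = −2.5 log₁₀(5.40) = −2.5 × 0.7324 = -1.831
Star A is brighter, so it has the smaller magnitude: the difference is negative.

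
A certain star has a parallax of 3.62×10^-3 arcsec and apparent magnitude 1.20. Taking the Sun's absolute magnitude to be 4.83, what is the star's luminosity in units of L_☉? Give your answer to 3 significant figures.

L/L_☉ ≈ 21600

d = 1/p = 1/3.62×10^-3″ = 276.2 pc
M = m − 5 log₁₀ d + 5 = 1.20 − 5·2.4413 + 5 = -6.006
M − M_☉ = -6.006 − 4.83 = -10.836
L/L_☉ = 10^(−0.4 × -10.836) = 21610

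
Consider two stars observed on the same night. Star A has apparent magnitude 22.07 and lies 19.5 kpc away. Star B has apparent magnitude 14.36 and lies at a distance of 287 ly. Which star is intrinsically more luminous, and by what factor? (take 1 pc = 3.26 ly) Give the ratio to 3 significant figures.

Star A is more luminous, by a factor of 40.4.

Star A: d = 19.5 kpc = 19500 pc
Star A: M = m − 5 log₁₀ d + 5 = 22.07 − 5·4.2900 + 5 = 5.620
Star B: d = 287 ly / 3.26 = 88.04 pc
Star B: M = m − 5 log₁₀ d + 5 = 14.36 − 5·1.9447 + 5 = 9.637
ΔM = M_A − M_B = 5.620 − (9.637) = -4.017; smaller M is more luminous → Star A.
L ratio = 10^(0.4 |ΔM|) = 10^1.607 = 40.43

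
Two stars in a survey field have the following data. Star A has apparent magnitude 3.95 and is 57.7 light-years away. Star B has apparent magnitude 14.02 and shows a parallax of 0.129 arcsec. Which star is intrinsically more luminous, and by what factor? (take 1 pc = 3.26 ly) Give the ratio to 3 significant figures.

Star A is more luminous, by a factor of 55600.

Star A: d = 57.7 ly / 3.26 = 17.70 pc
Star A: M = m − 5 log₁₀ d + 5 = 3.95 − 5·1.2480 + 5 = 2.710
Star B: d = 1/p = 1/0.129″ = 7.752 pc
Star B: M = m − 5 log₁₀ d + 5 = 14.02 − 5·0.8894 + 5 = 14.573
ΔM = M_A − M_B = 2.710 − (14.573) = -11.863; smaller M is more luminous → Star A.
L ratio = 10^(0.4 |ΔM|) = 10^4.745 = 55600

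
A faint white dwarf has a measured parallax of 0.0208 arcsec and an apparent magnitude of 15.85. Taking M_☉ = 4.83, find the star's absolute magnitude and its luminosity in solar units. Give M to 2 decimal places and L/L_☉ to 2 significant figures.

M ≈ 12.44; L/L_☉ ≈ 9.0×10^-4

d = 1/p = 1/0.0208″ = 48.08 pc
M = m − 5 log₁₀ d + 5 = 15.85 − 5·1.6819 + 5 = 12.440
M − M_☉ = 12.440 − 4.83 = 7.610
L/L_☉ = 10^(−0.4 × 7.610) = 9.034×10^-4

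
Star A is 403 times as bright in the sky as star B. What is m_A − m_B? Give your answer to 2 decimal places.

m_A − m_B ≈ -6.51

Pogson: Δm = −2.5 log₁₀(ratio) = −2.5 log₁₀(403) = −2.5 × 2.6053 = -6.513
Star A is brighter, so it has the smaller magnitude: the difference is negative.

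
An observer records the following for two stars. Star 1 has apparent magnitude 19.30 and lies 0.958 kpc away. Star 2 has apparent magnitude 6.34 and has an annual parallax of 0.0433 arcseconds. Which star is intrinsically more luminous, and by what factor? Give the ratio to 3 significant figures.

Star 2 is more luminous, by a factor of 88.8.

Star 1: d = 0.958 kpc = 958.0 pc
Star 1: M = m − 5 log₁₀ d + 5 = 19.30 − 5·2.9814 + 5 = 9.393
Star 2: d = 1/p = 1/0.0433″ = 23.09 pc
Star 2: M = m − 5 log₁₀ d + 5 = 6.34 − 5·1.3635 + 5 = 4.522
ΔM = M_1 − M_2 = 9.393 − (4.522) = 4.871; smaller M is more luminous → Star 2.
L ratio = 10^(0.4 |ΔM|) = 10^1.948 = 88.78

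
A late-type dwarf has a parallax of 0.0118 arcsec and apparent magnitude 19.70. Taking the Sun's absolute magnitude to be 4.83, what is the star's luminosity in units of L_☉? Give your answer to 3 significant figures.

L/L_☉ ≈ 8.10×10^-5

d = 1/p = 1/0.0118″ = 84.75 pc
M = m − 5 log₁₀ d + 5 = 19.70 − 5·1.9281 + 5 = 15.059
M − M_☉ = 15.059 − 4.83 = 10.229
L/L_☉ = 10^(−0.4 × 10.229) = 8.095×10^-5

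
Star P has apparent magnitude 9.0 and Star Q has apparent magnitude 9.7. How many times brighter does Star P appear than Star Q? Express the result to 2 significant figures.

1.9

Magnitude difference = -0.7
Flux ratio = 10^(−0.4 Δm) = 10^(−0.4 × -0.7) = 10^0.280 = 1.905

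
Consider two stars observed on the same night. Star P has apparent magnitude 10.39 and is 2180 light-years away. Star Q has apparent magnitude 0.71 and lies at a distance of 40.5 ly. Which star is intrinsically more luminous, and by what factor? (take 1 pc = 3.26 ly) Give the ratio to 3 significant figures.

Star P: d = 2180 ly / 3.26 = 668.7 pc
Star P: M = m − 5 log₁₀ d + 5 = 10.39 − 5·2.8252 + 5 = 1.264
Star Q: d = 40.5 ly / 3.26 = 12.42 pc
Star Q: M = m − 5 log₁₀ d + 5 = 0.71 − 5·1.0942 + 5 = 0.239
ΔM = M_P − M_Q = 1.264 − (0.239) = 1.025; smaller M is more luminous → Star Q.
L ratio = 10^(0.4 |ΔM|) = 10^0.410 = 2.570

Star Q is more luminous, by a factor of 2.57.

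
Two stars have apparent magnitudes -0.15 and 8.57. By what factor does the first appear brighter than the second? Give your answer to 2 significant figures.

3100

Magnitude difference = -8.72
Flux ratio = 10^(−0.4 Δm) = 10^(−0.4 × -8.72) = 10^3.488 = 3076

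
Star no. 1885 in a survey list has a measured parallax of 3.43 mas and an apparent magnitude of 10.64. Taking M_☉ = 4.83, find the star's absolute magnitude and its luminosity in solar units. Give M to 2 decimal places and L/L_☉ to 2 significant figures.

d = 1/p = 1000/3.43 mas = 291.5 pc
M = m − 5 log₁₀ d + 5 = 10.64 − 5·2.4647 + 5 = 3.316
M − M_☉ = 3.316 − 4.83 = -1.514
L/L_☉ = 10^(−0.4 × -1.514) = 4.031

M ≈ 3.32; L/L_☉ ≈ 4.0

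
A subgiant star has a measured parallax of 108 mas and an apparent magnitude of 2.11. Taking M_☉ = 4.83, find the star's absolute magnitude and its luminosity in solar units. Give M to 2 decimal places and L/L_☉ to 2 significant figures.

d = 1/p = 1000/108 mas = 9.259 pc
M = m − 5 log₁₀ d + 5 = 2.11 − 5·0.9666 + 5 = 2.277
M − M_☉ = 2.277 − 4.83 = -2.553
L/L_☉ = 10^(−0.4 × -2.553) = 10.50

M ≈ 2.28; L/L_☉ ≈ 10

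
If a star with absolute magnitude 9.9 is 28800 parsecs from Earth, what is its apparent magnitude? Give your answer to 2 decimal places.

m = M + 5 log₁₀ d − 5 = 9.9 + 5·4.4594 − 5 = 27.197

m ≈ 27.20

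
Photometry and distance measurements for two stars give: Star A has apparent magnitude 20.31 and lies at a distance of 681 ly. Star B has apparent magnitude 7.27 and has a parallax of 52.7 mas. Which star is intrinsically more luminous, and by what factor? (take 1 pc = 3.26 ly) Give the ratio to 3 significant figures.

Star A: d = 681 ly / 3.26 = 208.9 pc
Star A: M = m − 5 log₁₀ d + 5 = 20.31 − 5·2.3199 + 5 = 13.710
Star B: p = 52.7 mas = 0.0527″ → d = 1/p = 18.98 pc
Star B: M = m − 5 log₁₀ d + 5 = 7.27 − 5·1.2782 + 5 = 5.879
ΔM = M_A − M_B = 13.710 − (5.879) = 7.831; smaller M is more luminous → Star B.
L ratio = 10^(0.4 |ΔM|) = 10^3.133 = 1357

Star B is more luminous, by a factor of 1360.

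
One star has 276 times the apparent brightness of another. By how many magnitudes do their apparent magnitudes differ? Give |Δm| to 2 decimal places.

Pogson: Δm = −2.5 log₁₀(ratio) = −2.5 log₁₀(276) = −2.5 × 2.4409 = -6.102

|Δm| ≈ 6.10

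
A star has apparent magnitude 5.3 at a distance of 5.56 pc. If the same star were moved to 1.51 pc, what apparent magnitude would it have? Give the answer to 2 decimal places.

m ≈ 2.47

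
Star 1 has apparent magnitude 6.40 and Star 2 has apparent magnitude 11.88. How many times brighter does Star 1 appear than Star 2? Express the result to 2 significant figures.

Magnitude difference = -5.48
Flux ratio = 10^(−0.4 Δm) = 10^(−0.4 × -5.48) = 10^2.192 = 155.6

160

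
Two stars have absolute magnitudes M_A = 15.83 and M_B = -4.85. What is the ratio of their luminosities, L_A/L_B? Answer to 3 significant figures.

ΔM = M_A − M_B = 20.68
L_A/L_B = 10^(−0.4 ΔM) = 10^-8.272 = 5.346×10^-9

L_A/L_B ≈ 5.35×10^-9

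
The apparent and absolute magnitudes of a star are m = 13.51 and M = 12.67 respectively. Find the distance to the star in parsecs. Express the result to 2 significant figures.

Distance modulus: m − M = 13.51 − (12.67) = 0.840
m − M = 5 log₁₀ d − 5
log₁₀ d = (m − M)/5 + 1 = 1.1680
d = 10^1.1680 = 14.72 pc

d ≈ 15 pc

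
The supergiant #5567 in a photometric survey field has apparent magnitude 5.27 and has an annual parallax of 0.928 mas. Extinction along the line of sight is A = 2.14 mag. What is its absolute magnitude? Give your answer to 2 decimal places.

M ≈ -7.03

p = 0.928 mas = 9.28×10^-4″ → d = 1/p = 1078 pc
5 log₁₀(d/10 pc) = 5 log₁₀(1078) − 5 = 10.162
M = m − 5 log₁₀(d/10) − A = 5.27 − 10.162 − 2.14 = -7.032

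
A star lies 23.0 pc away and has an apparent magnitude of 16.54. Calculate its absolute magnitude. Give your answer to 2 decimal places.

5 log₁₀(d/10 pc) = 5 log₁₀(23.00) − 5 = 1.809
M = m − 5 log₁₀(d/10) = 16.54 − 1.809 = 14.731

M ≈ 14.73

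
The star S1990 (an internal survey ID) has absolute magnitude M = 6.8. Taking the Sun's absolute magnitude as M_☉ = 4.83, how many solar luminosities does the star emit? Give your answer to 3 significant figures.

M − M_☉ = 6.8 − 4.83 = 1.970
L/L_☉ = 10^(−0.4 (M − M_☉)) = 10^-0.788 = 0.1629

L/L_☉ ≈ 0.163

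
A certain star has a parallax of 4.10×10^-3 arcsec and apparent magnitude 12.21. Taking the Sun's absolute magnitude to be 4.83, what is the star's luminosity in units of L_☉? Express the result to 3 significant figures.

d = 1/p = 1/4.10×10^-3″ = 243.9 pc
M = m − 5 log₁₀ d + 5 = 12.21 − 5·2.3872 + 5 = 5.274
M − M_☉ = 5.274 − 4.83 = 0.444
L/L_☉ = 10^(−0.4 × 0.444) = 0.6644

L/L_☉ ≈ 0.664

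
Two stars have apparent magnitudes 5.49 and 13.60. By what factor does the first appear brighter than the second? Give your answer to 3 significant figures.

Magnitude difference = -8.11
Flux ratio = 10^(−0.4 Δm) = 10^(−0.4 × -8.11) = 10^3.244 = 1754

1750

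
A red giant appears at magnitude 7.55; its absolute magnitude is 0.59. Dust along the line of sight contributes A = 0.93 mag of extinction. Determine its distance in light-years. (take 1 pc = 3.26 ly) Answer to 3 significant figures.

d ≈ 524 ly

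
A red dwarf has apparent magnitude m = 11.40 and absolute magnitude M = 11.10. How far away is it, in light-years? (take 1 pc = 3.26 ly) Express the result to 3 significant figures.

d ≈ 37.4 ly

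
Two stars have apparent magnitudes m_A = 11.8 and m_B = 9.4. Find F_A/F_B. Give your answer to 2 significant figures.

Δm = 11.8 − (9.4) = 2.4
Flux ratio = 10^(−0.4 Δm) = 10^(−0.4 × 2.4) = 10^-0.960 = 0.1096

F_A/F_B ≈ 0.11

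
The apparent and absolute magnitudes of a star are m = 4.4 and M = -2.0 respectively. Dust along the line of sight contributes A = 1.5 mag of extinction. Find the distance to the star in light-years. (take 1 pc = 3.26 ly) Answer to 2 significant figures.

m − M = 5 log₁₀(d/10 pc) + A  ⇒  4.4 − (-2.0) − 1.5 = 5 log₁₀(d/10)
4.900 = 5 log₁₀(d/10)
log₁₀ d = (m − M − A)/5 + 1 = 1.9800
d = 10^1.9800 = 95.50 pc
= 311.3 ly

d ≈ 310 ly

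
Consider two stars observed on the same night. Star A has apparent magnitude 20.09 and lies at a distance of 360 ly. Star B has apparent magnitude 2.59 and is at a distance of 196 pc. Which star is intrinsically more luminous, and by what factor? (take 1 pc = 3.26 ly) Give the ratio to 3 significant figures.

Star B is more luminous, by a factor of 3.15×10^7.

Star A: d = 360 ly / 3.26 = 110.4 pc
Star A: M = m − 5 log₁₀ d + 5 = 20.09 − 5·2.0431 + 5 = 14.875
Star B: M = m − 5 log₁₀ d + 5 = 2.59 − 5·2.2923 + 5 = -3.871
ΔM = M_A − M_B = 14.875 − (-3.871) = 18.746; smaller M is more luminous → Star B.
L ratio = 10^(0.4 |ΔM|) = 10^7.498 = 3.150×10^7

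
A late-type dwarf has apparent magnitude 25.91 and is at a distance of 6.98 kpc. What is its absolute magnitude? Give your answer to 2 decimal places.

M ≈ 11.69

d = 6.98 kpc = 6980 pc
5 log₁₀(d/10 pc) = 5 log₁₀(6980) − 5 = 14.219
M = m − 5 log₁₀(d/10) = 25.91 − 14.219 = 11.691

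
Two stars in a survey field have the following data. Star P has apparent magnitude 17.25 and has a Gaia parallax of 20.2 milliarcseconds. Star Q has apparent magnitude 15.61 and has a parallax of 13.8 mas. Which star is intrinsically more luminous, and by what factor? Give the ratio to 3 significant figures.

Star P: p = 20.2 mas = 0.0202″ → d = 1/p = 49.50 pc
Star P: M = m − 5 log₁₀ d + 5 = 17.25 − 5·1.6946 + 5 = 13.777
Star Q: p = 13.8 mas = 0.0138″ → d = 1/p = 72.46 pc
Star Q: M = m − 5 log₁₀ d + 5 = 15.61 − 5·1.8601 + 5 = 11.309
ΔM = M_P − M_Q = 13.777 − (11.309) = 2.467; smaller M is more luminous → Star Q.
L ratio = 10^(0.4 |ΔM|) = 10^0.987 = 9.704

Star Q is more luminous, by a factor of 9.70.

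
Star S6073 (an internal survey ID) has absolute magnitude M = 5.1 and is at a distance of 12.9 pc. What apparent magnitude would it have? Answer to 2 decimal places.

m = M + 5 log₁₀ d − 5 = 5.1 + 5·1.1106 − 5 = 5.653

m ≈ 5.65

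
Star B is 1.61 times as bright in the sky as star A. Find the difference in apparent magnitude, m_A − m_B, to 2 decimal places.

Pogson: Δm = −2.5 log₁₀(ratio) = −2.5 log₁₀(1.61) = −2.5 × 0.2068 = -0.517
Star B is brighter so has the smaller magnitude: m_A − m_B is positive.

m_A − m_B ≈ 0.52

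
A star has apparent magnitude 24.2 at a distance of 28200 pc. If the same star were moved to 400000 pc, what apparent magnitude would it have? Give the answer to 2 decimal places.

Flux ∝ 1/d², so Δm = 5 log₁₀(d₂/d₁) = 5 log₁₀(400000/28200) = 5.759
m₂ = m₁ + Δm = 24.2 + (5.759) = 29.959

m ≈ 29.96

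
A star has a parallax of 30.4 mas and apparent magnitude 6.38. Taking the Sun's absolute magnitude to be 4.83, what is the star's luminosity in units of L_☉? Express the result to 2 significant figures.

d = 1/p = 1000/30.4 mas = 32.89 pc
M = m − 5 log₁₀ d + 5 = 6.38 − 5·1.5171 + 5 = 3.794
M − M_☉ = 3.794 − 4.83 = -1.036
L/L_☉ = 10^(−0.4 × -1.036) = 2.596

L/L_☉ ≈ 2.6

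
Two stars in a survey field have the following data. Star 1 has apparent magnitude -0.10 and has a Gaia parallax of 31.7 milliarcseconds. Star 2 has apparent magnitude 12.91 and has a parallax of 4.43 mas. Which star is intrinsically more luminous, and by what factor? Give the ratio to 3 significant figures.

Star 1 is more luminous, by a factor of 3120.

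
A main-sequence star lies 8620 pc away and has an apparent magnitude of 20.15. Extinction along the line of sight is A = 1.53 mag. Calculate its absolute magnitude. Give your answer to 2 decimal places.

M ≈ 3.94

5 log₁₀(d/10 pc) = 5 log₁₀(8620) − 5 = 14.678
M = m − 5 log₁₀(d/10) − A = 20.15 − 14.678 − 1.53 = 3.942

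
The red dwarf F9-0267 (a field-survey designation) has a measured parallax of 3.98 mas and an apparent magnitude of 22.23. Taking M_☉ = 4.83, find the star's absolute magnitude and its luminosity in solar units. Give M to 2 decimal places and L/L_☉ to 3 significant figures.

d = 1/p = 1000/3.98 mas = 251.3 pc
M = m − 5 log₁₀ d + 5 = 22.23 − 5·2.4001 + 5 = 15.229
M − M_☉ = 15.229 − 4.83 = 10.399
L/L_☉ = 10^(−0.4 × 10.399) = 6.922×10^-5

M ≈ 15.23; L/L_☉ ≈ 6.92×10^-5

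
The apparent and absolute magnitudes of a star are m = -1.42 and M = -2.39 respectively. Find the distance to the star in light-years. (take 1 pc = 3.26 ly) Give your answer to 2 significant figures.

d ≈ 51 ly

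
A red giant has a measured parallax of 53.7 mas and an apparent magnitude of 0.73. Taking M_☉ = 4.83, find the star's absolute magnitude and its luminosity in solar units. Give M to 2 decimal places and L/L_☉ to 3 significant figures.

M ≈ -0.62; L/L_☉ ≈ 151

d = 1/p = 1000/53.7 mas = 18.62 pc
M = m − 5 log₁₀ d + 5 = 0.73 − 5·1.2700 + 5 = -0.620
M − M_☉ = -0.620 − 4.83 = -5.450
L/L_☉ = 10^(−0.4 × -5.450) = 151.4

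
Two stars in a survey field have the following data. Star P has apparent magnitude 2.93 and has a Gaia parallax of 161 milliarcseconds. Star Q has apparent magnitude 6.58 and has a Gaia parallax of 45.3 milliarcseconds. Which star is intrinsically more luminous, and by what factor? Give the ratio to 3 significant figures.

Star P: p = 161 mas = 0.161″ → d = 1/p = 6.211 pc
Star P: M = m − 5 log₁₀ d + 5 = 2.93 − 5·0.7932 + 5 = 3.964
Star Q: p = 45.3 mas = 0.0453″ → d = 1/p = 22.08 pc
Star Q: M = m − 5 log₁₀ d + 5 = 6.58 − 5·1.3439 + 5 = 4.860
ΔM = M_P − M_Q = 3.964 − (4.860) = -0.896; smaller M is more luminous → Star P.
L ratio = 10^(0.4 |ΔM|) = 10^0.359 = 2.283

Star P is more luminous, by a factor of 2.28.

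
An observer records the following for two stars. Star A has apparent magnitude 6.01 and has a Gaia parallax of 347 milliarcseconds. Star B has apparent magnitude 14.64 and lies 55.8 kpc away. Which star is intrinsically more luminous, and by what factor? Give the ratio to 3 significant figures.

Star A: p = 347 mas = 0.347″ → d = 1/p = 2.882 pc
Star A: M = m − 5 log₁₀ d + 5 = 6.01 − 5·0.4597 + 5 = 8.712
Star B: d = 55.8 kpc = 55800 pc
Star B: M = m − 5 log₁₀ d + 5 = 14.64 − 5·4.7466 + 5 = -4.093
ΔM = M_A − M_B = 8.712 − (-4.093) = 12.805; smaller M is more luminous → Star B.
L ratio = 10^(0.4 |ΔM|) = 10^5.122 = 132400

Star B is more luminous, by a factor of 132000.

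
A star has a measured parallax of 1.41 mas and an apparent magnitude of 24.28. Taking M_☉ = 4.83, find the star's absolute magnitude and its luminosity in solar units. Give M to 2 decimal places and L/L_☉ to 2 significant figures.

M ≈ 15.03; L/L_☉ ≈ 8.3×10^-5

d = 1/p = 1000/1.41 mas = 709.2 pc
M = m − 5 log₁₀ d + 5 = 24.28 − 5·2.8508 + 5 = 15.026
M − M_☉ = 15.026 − 4.83 = 10.196
L/L_☉ = 10^(−0.4 × 10.196) = 8.348×10^-5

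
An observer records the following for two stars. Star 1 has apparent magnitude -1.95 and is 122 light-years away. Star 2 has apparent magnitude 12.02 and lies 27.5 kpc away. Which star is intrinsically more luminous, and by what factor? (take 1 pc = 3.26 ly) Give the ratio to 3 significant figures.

Star 2 is more luminous, by a factor of 1.39.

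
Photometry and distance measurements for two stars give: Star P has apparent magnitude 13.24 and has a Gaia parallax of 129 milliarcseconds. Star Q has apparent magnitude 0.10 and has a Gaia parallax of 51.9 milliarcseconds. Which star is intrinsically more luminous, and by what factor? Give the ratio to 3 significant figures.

Star Q is more luminous, by a factor of 1.11×10^6.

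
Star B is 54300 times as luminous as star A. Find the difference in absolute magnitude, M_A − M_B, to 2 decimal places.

M_A − M_B ≈ 11.84

Pogson: ΔM = −2.5 log₁₀(ratio) = −2.5 log₁₀(54300) = −2.5 × 4.7348 = -11.837
Star B is brighter so has the smaller magnitude: M_A − M_B is positive.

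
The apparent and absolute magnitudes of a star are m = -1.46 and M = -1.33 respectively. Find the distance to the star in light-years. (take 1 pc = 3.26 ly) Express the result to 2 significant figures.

d ≈ 31 ly

μ = m − M = -0.130
m − M = 5 log₁₀ d − 5
log₁₀ d = (m − M)/5 + 1 = 0.9740
d = 10^0.9740 = 9.419 pc
= 30.71 ly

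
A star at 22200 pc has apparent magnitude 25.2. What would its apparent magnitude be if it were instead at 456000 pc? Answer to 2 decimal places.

m ≈ 31.76

Flux ∝ 1/d², so Δm = 5 log₁₀(d₂/d₁) = 5 log₁₀(456000/22200) = 6.563
m₂ = m₁ + Δm = 25.2 + (6.563) = 31.763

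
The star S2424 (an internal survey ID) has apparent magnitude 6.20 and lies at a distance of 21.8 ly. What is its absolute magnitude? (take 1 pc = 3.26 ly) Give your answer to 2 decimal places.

d = 21.8 ly / 3.26 = 6.687 pc
5 log₁₀(d/10 pc) = 5 log₁₀(6.687) − 5 = -0.874
M = m − 5 log₁₀(d/10) = 6.20 + 0.874 = 7.074

M ≈ 7.07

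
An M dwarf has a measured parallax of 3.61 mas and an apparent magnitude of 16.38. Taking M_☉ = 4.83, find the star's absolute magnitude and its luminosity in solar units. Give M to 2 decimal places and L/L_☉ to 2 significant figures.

M ≈ 9.17; L/L_☉ ≈ 0.018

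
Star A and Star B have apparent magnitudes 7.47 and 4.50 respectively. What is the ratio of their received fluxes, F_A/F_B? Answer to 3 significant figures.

Δm = 7.47 − (4.50) = 2.97
Flux ratio = 10^(−0.4 Δm) = 10^(−0.4 × 2.97) = 10^-1.188 = 0.06486

F_A/F_B ≈ 0.0649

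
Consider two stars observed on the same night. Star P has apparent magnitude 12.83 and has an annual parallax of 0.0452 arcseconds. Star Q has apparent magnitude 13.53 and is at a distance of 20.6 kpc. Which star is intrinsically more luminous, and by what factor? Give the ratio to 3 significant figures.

Star P: d = 1/p = 1/0.0452″ = 22.12 pc
Star P: M = m − 5 log₁₀ d + 5 = 12.83 − 5·1.3449 + 5 = 11.106
Star Q: d = 20.6 kpc = 20600 pc
Star Q: M = m − 5 log₁₀ d + 5 = 13.53 − 5·4.3139 + 5 = -3.039
ΔM = M_P − M_Q = 11.106 − (-3.039) = 14.145; smaller M is more luminous → Star Q.
L ratio = 10^(0.4 |ΔM|) = 10^5.658 = 455000

Star Q is more luminous, by a factor of 455000.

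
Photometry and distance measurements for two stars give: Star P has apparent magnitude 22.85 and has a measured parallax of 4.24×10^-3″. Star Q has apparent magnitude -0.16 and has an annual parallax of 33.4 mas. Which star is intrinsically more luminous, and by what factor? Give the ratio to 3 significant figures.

Star P: d = 1/p = 1/4.24×10^-3″ = 235.8 pc
Star P: M = m − 5 log₁₀ d + 5 = 22.85 − 5·2.3726 + 5 = 15.987
Star Q: p = 33.4 mas = 0.0334″ → d = 1/p = 29.94 pc
Star Q: M = m − 5 log₁₀ d + 5 = -0.16 − 5·1.4763 + 5 = -2.541
ΔM = M_P − M_Q = 15.987 − (-2.541) = 18.528; smaller M is more luminous → Star Q.
L ratio = 10^(0.4 |ΔM|) = 10^7.411 = 2.578×10^7

Star Q is more luminous, by a factor of 2.58×10^7.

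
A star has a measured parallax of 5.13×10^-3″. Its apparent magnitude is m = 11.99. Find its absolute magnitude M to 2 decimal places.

M ≈ 5.54

d = 1/p = 1/5.13×10^-3″ = 194.9 pc
5 log₁₀(d/10 pc) = 5 log₁₀(194.9) − 5 = 6.449
M = m − 5 log₁₀(d/10) = 11.99 − 6.449 = 5.541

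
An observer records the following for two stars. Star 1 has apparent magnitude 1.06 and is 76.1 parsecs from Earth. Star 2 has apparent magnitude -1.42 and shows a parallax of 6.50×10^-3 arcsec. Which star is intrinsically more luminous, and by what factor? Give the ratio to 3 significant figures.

Star 2 is more luminous, by a factor of 40.1.

Star 1: M = m − 5 log₁₀ d + 5 = 1.06 − 5·1.8814 + 5 = -3.347
Star 2: d = 1/p = 1/6.50×10^-3″ = 153.8 pc
Star 2: M = m − 5 log₁₀ d + 5 = -1.42 − 5·2.1871 + 5 = -7.355
ΔM = M_1 − M_2 = -3.347 − (-7.355) = 4.009; smaller M is more luminous → Star 2.
L ratio = 10^(0.4 |ΔM|) = 10^1.603 = 40.12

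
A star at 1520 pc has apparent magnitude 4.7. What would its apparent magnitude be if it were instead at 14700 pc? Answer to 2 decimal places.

Flux ∝ 1/d², so Δm = 5 log₁₀(d₂/d₁) = 5 log₁₀(14700/1520) = 4.927
m₂ = m₁ + Δm = 4.7 + (4.927) = 9.627

m ≈ 9.63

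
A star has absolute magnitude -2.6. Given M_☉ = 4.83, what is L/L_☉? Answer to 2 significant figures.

L/L_☉ ≈ 940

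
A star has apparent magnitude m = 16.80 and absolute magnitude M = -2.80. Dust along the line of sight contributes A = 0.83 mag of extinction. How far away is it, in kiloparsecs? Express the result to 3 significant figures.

m − M = 5 log₁₀(d/10 pc) + A  ⇒  16.80 − (-2.80) − 0.83 = 5 log₁₀(d/10)
18.770 = 5 log₁₀(d/10)
log₁₀ d = (m − M − A)/5 + 1 = 4.7540
d = 10^4.7540 = 56750 pc
= 56.75 kpc

d ≈ 56.8 kpc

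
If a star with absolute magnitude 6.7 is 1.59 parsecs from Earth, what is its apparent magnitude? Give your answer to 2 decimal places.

m = M + 5 log₁₀ d − 5 = 6.7 + 5·0.2014 − 5 = 2.707

m ≈ 2.71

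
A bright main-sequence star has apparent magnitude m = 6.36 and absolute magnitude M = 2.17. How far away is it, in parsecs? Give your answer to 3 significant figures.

d ≈ 68.9 pc

Distance modulus: m − M = 6.36 − (2.17) = 4.190
m − M = 5 log₁₀ d − 5
log₁₀ d = (m − M)/5 + 1 = 1.8380
d = 10^1.8380 = 68.87 pc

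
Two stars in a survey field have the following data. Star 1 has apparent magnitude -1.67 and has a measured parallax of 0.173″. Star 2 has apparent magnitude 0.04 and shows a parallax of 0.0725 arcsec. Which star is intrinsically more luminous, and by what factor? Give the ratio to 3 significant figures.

Star 1: d = 1/p = 1/0.173″ = 5.780 pc
Star 1: M = m − 5 log₁₀ d + 5 = -1.67 − 5·0.7620 + 5 = -0.480
Star 2: d = 1/p = 1/0.0725″ = 13.79 pc
Star 2: M = m − 5 log₁₀ d + 5 = 0.04 − 5·1.1397 + 5 = -0.658
ΔM = M_1 − M_2 = -0.480 − (-0.658) = 0.179; smaller M is more luminous → Star 2.
L ratio = 10^(0.4 |ΔM|) = 10^0.071 = 1.179

Star 2 is more luminous, by a factor of 1.18.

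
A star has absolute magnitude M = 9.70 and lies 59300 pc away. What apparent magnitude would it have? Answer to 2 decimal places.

m = M + 5 log₁₀ d − 5 = 9.70 + 5·4.7731 − 5 = 28.565

m ≈ 28.57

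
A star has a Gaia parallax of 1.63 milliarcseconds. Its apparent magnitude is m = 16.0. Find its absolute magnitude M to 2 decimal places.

M ≈ 7.06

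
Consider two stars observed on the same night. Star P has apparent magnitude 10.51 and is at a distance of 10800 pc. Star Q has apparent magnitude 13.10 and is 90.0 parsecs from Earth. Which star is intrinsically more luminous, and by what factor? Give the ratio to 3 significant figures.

Star P: M = m − 5 log₁₀ d + 5 = 10.51 − 5·4.0334 + 5 = -4.657
Star Q: M = m − 5 log₁₀ d + 5 = 13.10 − 5·1.9542 + 5 = 8.329
ΔM = M_P − M_Q = -4.657 − (8.329) = -12.986; smaller M is more luminous → Star P.
L ratio = 10^(0.4 |ΔM|) = 10^5.194 = 156400

Star P is more luminous, by a factor of 156000.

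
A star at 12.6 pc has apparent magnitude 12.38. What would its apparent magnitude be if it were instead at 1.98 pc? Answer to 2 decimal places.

m ≈ 8.36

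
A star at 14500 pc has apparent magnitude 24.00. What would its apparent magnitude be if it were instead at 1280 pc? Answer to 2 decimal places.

m ≈ 18.73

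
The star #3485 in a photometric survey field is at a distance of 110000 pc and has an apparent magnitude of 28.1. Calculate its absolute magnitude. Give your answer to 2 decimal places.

5 log₁₀(d/10 pc) = 5 log₁₀(110000) − 5 = 20.207
M = m − 5 log₁₀(d/10) = 28.1 − 20.207 = 7.893

M ≈ 7.89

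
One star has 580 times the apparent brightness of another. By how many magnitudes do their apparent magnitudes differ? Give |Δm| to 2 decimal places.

Pogson: Δm = −2.5 log₁₀(ratio) = −2.5 log₁₀(580) = −2.5 × 2.7634 = -6.909

|Δm| ≈ 6.91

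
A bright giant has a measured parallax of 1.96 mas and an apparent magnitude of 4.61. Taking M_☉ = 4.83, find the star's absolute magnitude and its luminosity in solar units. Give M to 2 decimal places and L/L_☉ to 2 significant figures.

d = 1/p = 1000/1.96 mas = 510.2 pc
M = m − 5 log₁₀ d + 5 = 4.61 − 5·2.7077 + 5 = -3.929
M − M_☉ = -3.929 − 4.83 = -8.759
L/L_☉ = 10^(−0.4 × -8.759) = 3188

M ≈ -3.93; L/L_☉ ≈ 3200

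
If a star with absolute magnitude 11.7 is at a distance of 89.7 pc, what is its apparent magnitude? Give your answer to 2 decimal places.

m ≈ 16.46

m = M + 5 log₁₀ d − 5 = 11.7 + 5·1.9528 − 5 = 16.464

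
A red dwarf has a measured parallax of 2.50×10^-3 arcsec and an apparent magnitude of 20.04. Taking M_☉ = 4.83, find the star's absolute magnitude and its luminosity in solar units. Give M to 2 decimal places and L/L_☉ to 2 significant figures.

M ≈ 12.03; L/L_☉ ≈ 1.3×10^-3

d = 1/p = 1/2.50×10^-3″ = 400.0 pc
M = m − 5 log₁₀ d + 5 = 20.04 − 5·2.6021 + 5 = 12.030
M − M_☉ = 12.030 − 4.83 = 7.200
L/L_☉ = 10^(−0.4 × 7.200) = 1.319×10^-3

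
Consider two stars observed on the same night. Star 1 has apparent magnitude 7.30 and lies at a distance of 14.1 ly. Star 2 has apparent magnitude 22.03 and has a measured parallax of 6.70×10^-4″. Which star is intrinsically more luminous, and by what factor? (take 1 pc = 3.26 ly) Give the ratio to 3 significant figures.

Star 1: d = 14.1 ly / 3.26 = 4.325 pc
Star 1: M = m − 5 log₁₀ d + 5 = 7.30 − 5·0.6360 + 5 = 9.120
Star 2: d = 1/p = 1/6.70×10^-4″ = 1493 pc
Star 2: M = m − 5 log₁₀ d + 5 = 22.03 − 5·3.1739 + 5 = 11.160
ΔM = M_1 − M_2 = 9.120 − (11.160) = -2.040; smaller M is more luminous → Star 1.
L ratio = 10^(0.4 |ΔM|) = 10^0.816 = 6.549

Star 1 is more luminous, by a factor of 6.55.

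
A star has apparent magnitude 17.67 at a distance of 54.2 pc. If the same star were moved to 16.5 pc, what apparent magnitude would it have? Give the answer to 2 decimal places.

m ≈ 15.09

Flux ∝ 1/d², so Δm = 5 log₁₀(d₂/d₁) = 5 log₁₀(16.5/54.2) = -2.583
m₂ = m₁ + Δm = 17.67 + (-2.583) = 15.087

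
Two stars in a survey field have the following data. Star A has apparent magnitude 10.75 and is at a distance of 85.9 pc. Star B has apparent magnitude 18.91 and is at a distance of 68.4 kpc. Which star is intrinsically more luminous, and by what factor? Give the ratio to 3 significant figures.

Star A: M = m − 5 log₁₀ d + 5 = 10.75 − 5·1.9340 + 5 = 6.080
Star B: d = 68.4 kpc = 68400 pc
Star B: M = m − 5 log₁₀ d + 5 = 18.91 − 5·4.8351 + 5 = -0.265
ΔM = M_A − M_B = 6.080 − (-0.265) = 6.345; smaller M is more luminous → Star B.
L ratio = 10^(0.4 |ΔM|) = 10^2.538 = 345.2

Star B is more luminous, by a factor of 345.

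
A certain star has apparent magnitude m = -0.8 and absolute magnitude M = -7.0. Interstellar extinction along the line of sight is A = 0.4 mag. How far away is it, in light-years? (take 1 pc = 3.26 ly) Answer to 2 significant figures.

m − M = 5 log₁₀(d/10 pc) + A  ⇒  -0.8 − (-7.0) − 0.4 = 5 log₁₀(d/10)
5.800 = 5 log₁₀(d/10)
log₁₀ d = (m − M − A)/5 + 1 = 2.1600
d = 10^2.1600 = 144.5 pc
= 471.2 ly

d ≈ 470 ly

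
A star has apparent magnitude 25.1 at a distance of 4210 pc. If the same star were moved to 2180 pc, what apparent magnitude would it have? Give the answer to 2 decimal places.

Flux ∝ 1/d², so Δm = 5 log₁₀(d₂/d₁) = 5 log₁₀(2180/4210) = -1.429
m₂ = m₁ + Δm = 25.1 + (-1.429) = 23.671

m ≈ 23.67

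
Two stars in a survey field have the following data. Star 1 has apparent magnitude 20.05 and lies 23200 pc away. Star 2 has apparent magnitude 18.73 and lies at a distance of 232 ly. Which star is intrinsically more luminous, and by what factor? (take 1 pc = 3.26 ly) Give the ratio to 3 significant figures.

Star 1 is more luminous, by a factor of 31500.

Star 1: M = m − 5 log₁₀ d + 5 = 20.05 − 5·4.3655 + 5 = 3.223
Star 2: d = 232 ly / 3.26 = 71.17 pc
Star 2: M = m − 5 log₁₀ d + 5 = 18.73 − 5·1.8523 + 5 = 14.469
ΔM = M_1 − M_2 = 3.223 − (14.469) = -11.246; smaller M is more luminous → Star 1.
L ratio = 10^(0.4 |ΔM|) = 10^4.498 = 31510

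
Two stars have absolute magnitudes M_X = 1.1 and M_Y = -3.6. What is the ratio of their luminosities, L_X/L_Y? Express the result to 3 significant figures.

L_X/L_Y ≈ 0.0132

ΔM = M_X − M_Y = 4.7
L_X/L_Y = 10^(−0.4 ΔM) = 10^-1.880 = 0.01318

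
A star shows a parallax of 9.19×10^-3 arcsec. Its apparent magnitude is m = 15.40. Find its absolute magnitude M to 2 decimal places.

d = 1/p = 1/9.19×10^-3″ = 108.8 pc
5 log₁₀(d/10 pc) = 5 log₁₀(108.8) − 5 = 5.183
M = m − 5 log₁₀(d/10) = 15.40 − 5.183 = 10.217

M ≈ 10.22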